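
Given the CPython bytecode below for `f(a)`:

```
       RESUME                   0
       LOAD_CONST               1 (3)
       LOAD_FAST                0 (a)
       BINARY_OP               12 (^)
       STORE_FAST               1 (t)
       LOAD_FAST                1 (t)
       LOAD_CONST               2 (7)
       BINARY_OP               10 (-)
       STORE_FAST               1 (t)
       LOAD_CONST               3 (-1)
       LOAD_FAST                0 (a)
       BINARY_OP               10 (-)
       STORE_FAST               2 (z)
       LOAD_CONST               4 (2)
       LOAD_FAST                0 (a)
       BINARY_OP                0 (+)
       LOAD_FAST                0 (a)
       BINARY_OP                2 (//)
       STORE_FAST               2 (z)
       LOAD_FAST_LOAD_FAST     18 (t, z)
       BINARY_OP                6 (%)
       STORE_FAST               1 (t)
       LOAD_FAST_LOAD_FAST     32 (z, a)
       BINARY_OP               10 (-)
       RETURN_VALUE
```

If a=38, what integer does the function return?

-37

LOAD_CONST → push 3. Stack: [3]
LOAD_FAST a → push 38. Stack: [3, 38]
BINARY_OP ^ → 3 ^ 38 = 37. Stack: [37]
STORE_FAST t → t=37. Stack: []
LOAD_FAST t → push 37. Stack: [37]
LOAD_CONST → push 7. Stack: [37, 7]
BINARY_OP - → 37 - 7 = 30. Stack: [30]
STORE_FAST t → t=30. Stack: []
LOAD_CONST → push -1. Stack: [-1]
LOAD_FAST a → push 38. Stack: [-1, 38]
BINARY_OP - → -1 - 38 = -39. Stack: [-39]
STORE_FAST z → z=-39. Stack: []
LOAD_CONST → push 2. Stack: [2]
LOAD_FAST a → push 38. Stack: [2, 38]
BINARY_OP + → 2 + 38 = 40. Stack: [40]
LOAD_FAST a → push 38. Stack: [40, 38]
BINARY_OP // → 40 // 38 = 1. Stack: [1]
STORE_FAST z → z=1. Stack: []
LOAD_FAST_LOAD_FAST t,z → push 30,1. Stack: [30, 1]
BINARY_OP % → 30 % 1 = 0. Stack: [0]
STORE_FAST t → t=0. Stack: []
LOAD_FAST_LOAD_FAST z,a → push 1,38. Stack: [1, 38]
BINARY_OP - → 1 - 38 = -37. Stack: [-37]
RETURN_VALUE → return -37.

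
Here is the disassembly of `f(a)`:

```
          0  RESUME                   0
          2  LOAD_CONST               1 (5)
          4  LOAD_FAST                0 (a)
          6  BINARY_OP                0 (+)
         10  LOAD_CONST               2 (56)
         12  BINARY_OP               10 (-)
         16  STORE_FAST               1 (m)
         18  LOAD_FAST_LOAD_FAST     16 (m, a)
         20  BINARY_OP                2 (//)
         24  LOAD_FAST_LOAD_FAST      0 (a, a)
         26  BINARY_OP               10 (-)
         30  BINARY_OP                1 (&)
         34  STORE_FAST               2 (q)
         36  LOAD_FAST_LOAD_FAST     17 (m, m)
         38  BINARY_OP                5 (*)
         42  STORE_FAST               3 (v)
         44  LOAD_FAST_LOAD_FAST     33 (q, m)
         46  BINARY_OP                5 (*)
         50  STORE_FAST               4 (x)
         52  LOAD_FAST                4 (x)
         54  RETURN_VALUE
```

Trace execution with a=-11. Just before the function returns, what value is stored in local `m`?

-62

LOAD_CONST → push 5. Stack: [5]
LOAD_FAST a → push -11. Stack: [5, -11]
BINARY_OP + → 5 + -11 = -6. Stack: [-6]
LOAD_CONST → push 56. Stack: [-6, 56]
BINARY_OP - → -6 - 56 = -62. Stack: [-62]
STORE_FAST m → m=-62. Stack: []
LOAD_FAST_LOAD_FAST m,a → push -62,-11. Stack: [-62, -11]
BINARY_OP // → -62 // -11 = 5. Stack: [5]
LOAD_FAST_LOAD_FAST a,a → push -11,-11. Stack: [5, -11, -11]
BINARY_OP - → -11 - -11 = 0. Stack: [5, 0]
BINARY_OP & → 5 & 0 = 0. Stack: [0]
STORE_FAST q → q=0. Stack: []
LOAD_FAST_LOAD_FAST m,m → push -62,-62. Stack: [-62, -62]
BINARY_OP * → -62 * -62 = 3844. Stack: [3844]
STORE_FAST v → v=3844. Stack: []
LOAD_FAST_LOAD_FAST q,m → push 0,-62. Stack: [0, -62]
BINARY_OP * → 0 * -62 = 0. Stack: [0]
STORE_FAST x → x=0. Stack: []
LOAD_FAST x → push 0. Stack: [0]
RETURN_VALUE → return 0.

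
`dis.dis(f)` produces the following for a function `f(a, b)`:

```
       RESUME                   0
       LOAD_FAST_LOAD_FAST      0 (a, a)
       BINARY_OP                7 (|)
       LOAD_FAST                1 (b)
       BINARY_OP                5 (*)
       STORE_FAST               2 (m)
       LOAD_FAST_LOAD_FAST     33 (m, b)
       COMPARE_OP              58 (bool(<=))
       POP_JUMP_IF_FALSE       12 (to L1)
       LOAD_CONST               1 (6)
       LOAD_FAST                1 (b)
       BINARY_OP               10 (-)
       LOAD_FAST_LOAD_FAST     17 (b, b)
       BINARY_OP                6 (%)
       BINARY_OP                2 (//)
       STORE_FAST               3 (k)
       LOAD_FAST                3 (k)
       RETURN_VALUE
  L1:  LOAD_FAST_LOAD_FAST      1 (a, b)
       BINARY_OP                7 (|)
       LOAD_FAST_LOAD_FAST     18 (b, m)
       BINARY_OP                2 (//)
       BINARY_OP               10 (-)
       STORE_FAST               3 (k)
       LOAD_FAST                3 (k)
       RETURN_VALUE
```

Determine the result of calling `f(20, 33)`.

LOAD_FAST_LOAD_FAST a,a → push 20,20. Stack: [20, 20]
BINARY_OP | → 20 | 20 = 20. Stack: [20]
LOAD_FAST b → push 33. Stack: [20, 33]
BINARY_OP * → 20 * 33 = 660. Stack: [660]
STORE_FAST m → m=660. Stack: []
LOAD_FAST_LOAD_FAST m,b → push 660,33. Stack: [660, 33]
COMPARE_OP bool(<=) → 660 vs 33 = False. Stack: [False]
POP_JUMP_IF_FALSE → pop False; jump. Stack: []
LOAD_FAST_LOAD_FAST a,b → push 20,33. Stack: [20, 33]
BINARY_OP | → 20 | 33 = 53. Stack: [53]
LOAD_FAST_LOAD_FAST b,m → push 33,660. Stack: [53, 33, 660]
BINARY_OP // → 33 // 660 = 0. Stack: [53, 0]
BINARY_OP - → 53 - 0 = 53. Stack: [53]
STORE_FAST k → k=53. Stack: []
LOAD_FAST k → push 53. Stack: [53]
RETURN_VALUE → return 53.

53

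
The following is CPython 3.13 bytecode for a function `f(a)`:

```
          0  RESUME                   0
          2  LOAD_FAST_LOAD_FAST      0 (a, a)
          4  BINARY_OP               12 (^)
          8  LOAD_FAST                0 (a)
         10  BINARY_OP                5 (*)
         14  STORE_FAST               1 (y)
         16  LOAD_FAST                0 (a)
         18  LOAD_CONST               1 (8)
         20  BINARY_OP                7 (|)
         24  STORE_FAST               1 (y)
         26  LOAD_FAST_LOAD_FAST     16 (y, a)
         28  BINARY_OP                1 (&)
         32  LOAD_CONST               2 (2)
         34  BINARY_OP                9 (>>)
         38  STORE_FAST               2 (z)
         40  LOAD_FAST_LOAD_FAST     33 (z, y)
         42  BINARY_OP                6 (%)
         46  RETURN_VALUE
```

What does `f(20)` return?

LOAD_FAST_LOAD_FAST a,a → push 20,20. Stack: [20, 20]
BINARY_OP ^ → 20 ^ 20 = 0. Stack: [0]
LOAD_FAST a → push 20. Stack: [0, 20]
BINARY_OP * → 0 * 20 = 0. Stack: [0]
STORE_FAST y → y=0. Stack: []
LOAD_FAST a → push 20. Stack: [20]
LOAD_CONST → push 8. Stack: [20, 8]
BINARY_OP | → 20 | 8 = 28. Stack: [28]
STORE_FAST y → y=28. Stack: []
LOAD_FAST_LOAD_FAST y,a → push 28,20. Stack: [28, 20]
BINARY_OP & → 28 & 20 = 20. Stack: [20]
LOAD_CONST → push 2. Stack: [20, 2]
BINARY_OP >> → 20 >> 2 = 5. Stack: [5]
STORE_FAST z → z=5. Stack: []
LOAD_FAST_LOAD_FAST z,y → push 5,28. Stack: [5, 28]
BINARY_OP % → 5 % 28 = 5. Stack: [5]
RETURN_VALUE → return 5.

5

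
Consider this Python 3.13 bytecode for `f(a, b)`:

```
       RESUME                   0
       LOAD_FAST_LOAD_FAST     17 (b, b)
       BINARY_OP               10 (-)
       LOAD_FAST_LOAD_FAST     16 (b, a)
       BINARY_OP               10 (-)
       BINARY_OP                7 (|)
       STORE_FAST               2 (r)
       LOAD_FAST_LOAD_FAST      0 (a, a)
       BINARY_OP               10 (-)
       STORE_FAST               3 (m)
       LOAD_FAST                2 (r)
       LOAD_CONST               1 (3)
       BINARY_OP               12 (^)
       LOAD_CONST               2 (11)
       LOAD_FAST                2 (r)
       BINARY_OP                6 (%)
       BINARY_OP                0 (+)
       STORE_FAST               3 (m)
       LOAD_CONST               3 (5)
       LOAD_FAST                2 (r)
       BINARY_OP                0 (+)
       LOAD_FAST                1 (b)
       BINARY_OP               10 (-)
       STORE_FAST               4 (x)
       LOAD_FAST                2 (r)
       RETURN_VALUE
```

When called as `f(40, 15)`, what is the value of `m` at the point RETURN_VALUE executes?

LOAD_FAST_LOAD_FAST b,b → push 15,15. Stack: [15, 15]
BINARY_OP - → 15 - 15 = 0. Stack: [0]
LOAD_FAST_LOAD_FAST b,a → push 15,40. Stack: [0, 15, 40]
BINARY_OP - → 15 - 40 = -25. Stack: [0, -25]
BINARY_OP | → 0 | -25 = -25. Stack: [-25]
STORE_FAST r → r=-25. Stack: []
LOAD_FAST_LOAD_FAST a,a → push 40,40. Stack: [40, 40]
BINARY_OP - → 40 - 40 = 0. Stack: [0]
STORE_FAST m → m=0. Stack: []
LOAD_FAST r → push -25. Stack: [-25]
LOAD_CONST → push 3. Stack: [-25, 3]
BINARY_OP ^ → -25 ^ 3 = -28. Stack: [-28]
LOAD_CONST → push 11. Stack: [-28, 11]
LOAD_FAST r → push -25. Stack: [-28, 11, -25]
BINARY_OP % → 11 % -25 = -14. Stack: [-28, -14]
BINARY_OP + → -28 + -14 = -42. Stack: [-42]
STORE_FAST m → m=-42. Stack: []
LOAD_CONST → push 5. Stack: [5]
LOAD_FAST r → push -25. Stack: [5, -25]
BINARY_OP + → 5 + -25 = -20. Stack: [-20]
LOAD_FAST b → push 15. Stack: [-20, 15]
BINARY_OP - → -20 - 15 = -35. Stack: [-35]
STORE_FAST x → x=-35. Stack: []
LOAD_FAST r → push -25. Stack: [-25]
RETURN_VALUE → return -25.

-42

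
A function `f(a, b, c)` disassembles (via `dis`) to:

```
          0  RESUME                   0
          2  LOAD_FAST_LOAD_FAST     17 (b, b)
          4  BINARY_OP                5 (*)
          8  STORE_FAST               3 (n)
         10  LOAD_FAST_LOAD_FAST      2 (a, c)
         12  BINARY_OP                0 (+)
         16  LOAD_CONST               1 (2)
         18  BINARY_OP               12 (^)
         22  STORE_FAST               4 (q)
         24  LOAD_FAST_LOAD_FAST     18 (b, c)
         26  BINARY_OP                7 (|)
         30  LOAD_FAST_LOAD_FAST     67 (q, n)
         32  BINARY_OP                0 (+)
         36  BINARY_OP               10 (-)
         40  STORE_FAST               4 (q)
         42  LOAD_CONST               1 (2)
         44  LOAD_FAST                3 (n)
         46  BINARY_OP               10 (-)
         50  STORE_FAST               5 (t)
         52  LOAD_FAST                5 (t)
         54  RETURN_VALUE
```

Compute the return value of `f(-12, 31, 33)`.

-959

LOAD_FAST_LOAD_FAST b,b → push 31,31. Stack: [31, 31]
BINARY_OP * → 31 * 31 = 961. Stack: [961]
STORE_FAST n → n=961. Stack: []
LOAD_FAST_LOAD_FAST a,c → push -12,33. Stack: [-12, 33]
BINARY_OP + → -12 + 33 = 21. Stack: [21]
LOAD_CONST → push 2. Stack: [21, 2]
BINARY_OP ^ → 21 ^ 2 = 23. Stack: [23]
STORE_FAST q → q=23. Stack: []
LOAD_FAST_LOAD_FAST b,c → push 31,33. Stack: [31, 33]
BINARY_OP | → 31 | 33 = 63. Stack: [63]
LOAD_FAST_LOAD_FAST q,n → push 23,961. Stack: [63, 23, 961]
BINARY_OP + → 23 + 961 = 984. Stack: [63, 984]
BINARY_OP - → 63 - 984 = -921. Stack: [-921]
STORE_FAST q → q=-921. Stack: []
LOAD_CONST → push 2. Stack: [2]
LOAD_FAST n → push 961. Stack: [2, 961]
BINARY_OP - → 2 - 961 = -959. Stack: [-959]
STORE_FAST t → t=-959. Stack: []
LOAD_FAST t → push -959. Stack: [-959]
RETURN_VALUE → return -959.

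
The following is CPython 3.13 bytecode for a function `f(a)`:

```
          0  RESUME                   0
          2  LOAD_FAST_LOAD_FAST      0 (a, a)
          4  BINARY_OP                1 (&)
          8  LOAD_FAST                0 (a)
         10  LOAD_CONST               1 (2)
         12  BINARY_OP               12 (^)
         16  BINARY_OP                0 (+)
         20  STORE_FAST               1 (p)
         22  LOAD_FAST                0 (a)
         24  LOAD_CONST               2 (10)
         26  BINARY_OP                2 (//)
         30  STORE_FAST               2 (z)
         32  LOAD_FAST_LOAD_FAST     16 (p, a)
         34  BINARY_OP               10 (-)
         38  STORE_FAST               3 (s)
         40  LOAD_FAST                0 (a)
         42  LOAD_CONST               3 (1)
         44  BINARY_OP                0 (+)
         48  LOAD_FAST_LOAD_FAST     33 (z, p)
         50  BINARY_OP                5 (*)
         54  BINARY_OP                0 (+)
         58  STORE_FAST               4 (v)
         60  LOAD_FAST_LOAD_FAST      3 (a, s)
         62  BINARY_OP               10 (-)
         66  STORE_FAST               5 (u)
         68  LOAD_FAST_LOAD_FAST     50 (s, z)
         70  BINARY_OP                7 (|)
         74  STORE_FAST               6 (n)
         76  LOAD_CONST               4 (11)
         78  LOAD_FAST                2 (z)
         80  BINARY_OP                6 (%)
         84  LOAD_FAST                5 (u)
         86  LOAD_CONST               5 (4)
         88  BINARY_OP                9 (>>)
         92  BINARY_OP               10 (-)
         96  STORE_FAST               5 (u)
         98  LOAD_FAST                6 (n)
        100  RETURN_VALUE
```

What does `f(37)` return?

LOAD_FAST_LOAD_FAST a,a → push 37,37. Stack: [37, 37]
BINARY_OP & → 37 & 37 = 37. Stack: [37]
LOAD_FAST a → push 37. Stack: [37, 37]
LOAD_CONST → push 2. Stack: [37, 37, 2]
BINARY_OP ^ → 37 ^ 2 = 39. Stack: [37, 39]
BINARY_OP + → 37 + 39 = 76. Stack: [76]
STORE_FAST p → p=76. Stack: []
LOAD_FAST a → push 37. Stack: [37]
LOAD_CONST → push 10. Stack: [37, 10]
BINARY_OP // → 37 // 10 = 3. Stack: [3]
STORE_FAST z → z=3. Stack: []
LOAD_FAST_LOAD_FAST p,a → push 76,37. Stack: [76, 37]
BINARY_OP - → 76 - 37 = 39. Stack: [39]
STORE_FAST s → s=39. Stack: []
LOAD_FAST a → push 37. Stack: [37]
LOAD_CONST → push 1. Stack: [37, 1]
BINARY_OP + → 37 + 1 = 38. Stack: [38]
LOAD_FAST_LOAD_FAST z,p → push 3,76. Stack: [38, 3, 76]
BINARY_OP * → 3 * 76 = 228. Stack: [38, 228]
BINARY_OP + → 38 + 228 = 266. Stack: [266]
STORE_FAST v → v=266. Stack: []
LOAD_FAST_LOAD_FAST a,s → push 37,39. Stack: [37, 39]
BINARY_OP - → 37 - 39 = -2. Stack: [-2]
STORE_FAST u → u=-2. Stack: []
LOAD_FAST_LOAD_FAST s,z → push 39,3. Stack: [39, 3]
BINARY_OP | → 39 | 3 = 39. Stack: [39]
STORE_FAST n → n=39. Stack: []
LOAD_CONST → push 11. Stack: [11]
LOAD_FAST z → push 3. Stack: [11, 3]
BINARY_OP % → 11 % 3 = 2. Stack: [2]
LOAD_FAST u → push -2. Stack: [2, -2]
LOAD_CONST → push 4. Stack: [2, -2, 4]
BINARY_OP >> → -2 >> 4 = -1. Stack: [2, -1]
BINARY_OP - → 2 - -1 = 3. Stack: [3]
STORE_FAST u → u=3. Stack: []
LOAD_FAST n → push 39. Stack: [39]
RETURN_VALUE → return 39.

39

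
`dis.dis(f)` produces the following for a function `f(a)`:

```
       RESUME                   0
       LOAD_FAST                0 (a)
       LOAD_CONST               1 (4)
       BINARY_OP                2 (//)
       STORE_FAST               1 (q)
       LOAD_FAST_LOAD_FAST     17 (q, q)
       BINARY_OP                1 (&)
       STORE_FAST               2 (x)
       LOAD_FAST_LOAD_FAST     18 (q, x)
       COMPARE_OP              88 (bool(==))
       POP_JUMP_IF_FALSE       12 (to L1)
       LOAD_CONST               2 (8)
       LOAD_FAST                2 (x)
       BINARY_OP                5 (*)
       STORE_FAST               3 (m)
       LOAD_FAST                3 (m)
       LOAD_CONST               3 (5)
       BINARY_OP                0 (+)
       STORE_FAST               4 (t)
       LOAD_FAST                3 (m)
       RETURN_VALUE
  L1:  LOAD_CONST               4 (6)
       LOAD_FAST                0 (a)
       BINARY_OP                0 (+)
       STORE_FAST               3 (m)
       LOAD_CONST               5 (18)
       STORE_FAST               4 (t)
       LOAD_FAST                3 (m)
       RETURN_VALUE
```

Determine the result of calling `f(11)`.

16

LOAD_FAST a → push 11. Stack: [11]
LOAD_CONST → push 4. Stack: [11, 4]
BINARY_OP // → 11 // 4 = 2. Stack: [2]
STORE_FAST q → q=2. Stack: []
LOAD_FAST_LOAD_FAST q,q → push 2,2. Stack: [2, 2]
BINARY_OP & → 2 & 2 = 2. Stack: [2]
STORE_FAST x → x=2. Stack: []
LOAD_FAST_LOAD_FAST q,x → push 2,2. Stack: [2, 2]
COMPARE_OP bool(==) → 2 vs 2 = True. Stack: [True]
POP_JUMP_IF_FALSE → pop True; no jump. Stack: []
LOAD_CONST → push 8. Stack: [8]
LOAD_FAST x → push 2. Stack: [8, 2]
BINARY_OP * → 8 * 2 = 16. Stack: [16]
STORE_FAST m → m=16. Stack: []
LOAD_FAST m → push 16. Stack: [16]
LOAD_CONST → push 5. Stack: [16, 5]
BINARY_OP + → 16 + 5 = 21. Stack: [21]
STORE_FAST t → t=21. Stack: []
LOAD_FAST m → push 16. Stack: [16]
RETURN_VALUE → return 16.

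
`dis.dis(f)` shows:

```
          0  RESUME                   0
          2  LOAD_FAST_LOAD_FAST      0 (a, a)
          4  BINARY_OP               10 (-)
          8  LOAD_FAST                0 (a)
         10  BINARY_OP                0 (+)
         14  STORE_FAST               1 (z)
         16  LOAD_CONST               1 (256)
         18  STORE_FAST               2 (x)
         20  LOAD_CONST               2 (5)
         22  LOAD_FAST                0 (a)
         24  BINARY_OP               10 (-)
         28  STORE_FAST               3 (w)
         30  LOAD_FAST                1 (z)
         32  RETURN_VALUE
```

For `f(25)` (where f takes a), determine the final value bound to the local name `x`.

LOAD_FAST_LOAD_FAST a,a → push 25,25. Stack: [25, 25]
BINARY_OP - → 25 - 25 = 0. Stack: [0]
LOAD_FAST a → push 25. Stack: [0, 25]
BINARY_OP + → 0 + 25 = 25. Stack: [25]
STORE_FAST z → z=25. Stack: []
LOAD_CONST → push 256. Stack: [256]
STORE_FAST x → x=256. Stack: []
LOAD_CONST → push 5. Stack: [5]
LOAD_FAST a → push 25. Stack: [5, 25]
BINARY_OP - → 5 - 25 = -20. Stack: [-20]
STORE_FAST w → w=-20. Stack: []
LOAD_FAST z → push 25. Stack: [25]
RETURN_VALUE → return 25.

256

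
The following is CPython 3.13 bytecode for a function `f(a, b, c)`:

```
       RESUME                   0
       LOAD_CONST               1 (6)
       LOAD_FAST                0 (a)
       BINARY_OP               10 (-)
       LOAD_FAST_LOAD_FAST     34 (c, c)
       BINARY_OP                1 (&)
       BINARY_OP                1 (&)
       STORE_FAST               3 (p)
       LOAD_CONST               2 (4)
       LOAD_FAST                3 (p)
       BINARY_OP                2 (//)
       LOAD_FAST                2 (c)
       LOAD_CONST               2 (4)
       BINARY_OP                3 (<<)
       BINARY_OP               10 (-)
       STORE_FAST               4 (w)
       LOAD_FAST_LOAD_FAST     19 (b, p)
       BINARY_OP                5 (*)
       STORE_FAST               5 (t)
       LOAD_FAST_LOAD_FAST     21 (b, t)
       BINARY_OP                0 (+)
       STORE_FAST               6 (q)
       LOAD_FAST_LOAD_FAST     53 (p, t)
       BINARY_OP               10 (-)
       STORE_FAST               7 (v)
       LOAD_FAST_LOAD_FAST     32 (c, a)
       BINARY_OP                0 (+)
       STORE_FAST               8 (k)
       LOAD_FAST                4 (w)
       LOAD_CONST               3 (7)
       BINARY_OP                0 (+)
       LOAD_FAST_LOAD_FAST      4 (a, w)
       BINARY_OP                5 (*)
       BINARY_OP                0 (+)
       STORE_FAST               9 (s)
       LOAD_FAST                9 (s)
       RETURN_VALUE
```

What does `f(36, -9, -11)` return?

6482

LOAD_CONST → push 6. Stack: [6]
LOAD_FAST a → push 36. Stack: [6, 36]
BINARY_OP - → 6 - 36 = -30. Stack: [-30]
LOAD_FAST_LOAD_FAST c,c → push -11,-11. Stack: [-30, -11, -11]
BINARY_OP & → -11 & -11 = -11. Stack: [-30, -11]
BINARY_OP & → -30 & -11 = -32. Stack: [-32]
STORE_FAST p → p=-32. Stack: []
LOAD_CONST → push 4. Stack: [4]
LOAD_FAST p → push -32. Stack: [4, -32]
BINARY_OP // → 4 // -32 = -1. Stack: [-1]
LOAD_FAST c → push -11. Stack: [-1, -11]
LOAD_CONST → push 4. Stack: [-1, -11, 4]
BINARY_OP << → -11 << 4 = -176. Stack: [-1, -176]
BINARY_OP - → -1 - -176 = 175. Stack: [175]
STORE_FAST w → w=175. Stack: []
LOAD_FAST_LOAD_FAST b,p → push -9,-32. Stack: [-9, -32]
BINARY_OP * → -9 * -32 = 288. Stack: [288]
STORE_FAST t → t=288. Stack: []
LOAD_FAST_LOAD_FAST b,t → push -9,288. Stack: [-9, 288]
BINARY_OP + → -9 + 288 = 279. Stack: [279]
STORE_FAST q → q=279. Stack: []
LOAD_FAST_LOAD_FAST p,t → push -32,288. Stack: [-32, 288]
BINARY_OP - → -32 - 288 = -320. Stack: [-320]
STORE_FAST v → v=-320. Stack: []
LOAD_FAST_LOAD_FAST c,a → push -11,36. Stack: [-11, 36]
BINARY_OP + → -11 + 36 = 25. Stack: [25]
STORE_FAST k → k=25. Stack: []
LOAD_FAST w → push 175. Stack: [175]
LOAD_CONST → push 7. Stack: [175, 7]
BINARY_OP + → 175 + 7 = 182. Stack: [182]
LOAD_FAST_LOAD_FAST a,w → push 36,175. Stack: [182, 36, 175]
BINARY_OP * → 36 * 175 = 6300. Stack: [182, 6300]
BINARY_OP + → 182 + 6300 = 6482. Stack: [6482]
STORE_FAST s → s=6482. Stack: []
LOAD_FAST s → push 6482. Stack: [6482]
RETURN_VALUE → return 6482.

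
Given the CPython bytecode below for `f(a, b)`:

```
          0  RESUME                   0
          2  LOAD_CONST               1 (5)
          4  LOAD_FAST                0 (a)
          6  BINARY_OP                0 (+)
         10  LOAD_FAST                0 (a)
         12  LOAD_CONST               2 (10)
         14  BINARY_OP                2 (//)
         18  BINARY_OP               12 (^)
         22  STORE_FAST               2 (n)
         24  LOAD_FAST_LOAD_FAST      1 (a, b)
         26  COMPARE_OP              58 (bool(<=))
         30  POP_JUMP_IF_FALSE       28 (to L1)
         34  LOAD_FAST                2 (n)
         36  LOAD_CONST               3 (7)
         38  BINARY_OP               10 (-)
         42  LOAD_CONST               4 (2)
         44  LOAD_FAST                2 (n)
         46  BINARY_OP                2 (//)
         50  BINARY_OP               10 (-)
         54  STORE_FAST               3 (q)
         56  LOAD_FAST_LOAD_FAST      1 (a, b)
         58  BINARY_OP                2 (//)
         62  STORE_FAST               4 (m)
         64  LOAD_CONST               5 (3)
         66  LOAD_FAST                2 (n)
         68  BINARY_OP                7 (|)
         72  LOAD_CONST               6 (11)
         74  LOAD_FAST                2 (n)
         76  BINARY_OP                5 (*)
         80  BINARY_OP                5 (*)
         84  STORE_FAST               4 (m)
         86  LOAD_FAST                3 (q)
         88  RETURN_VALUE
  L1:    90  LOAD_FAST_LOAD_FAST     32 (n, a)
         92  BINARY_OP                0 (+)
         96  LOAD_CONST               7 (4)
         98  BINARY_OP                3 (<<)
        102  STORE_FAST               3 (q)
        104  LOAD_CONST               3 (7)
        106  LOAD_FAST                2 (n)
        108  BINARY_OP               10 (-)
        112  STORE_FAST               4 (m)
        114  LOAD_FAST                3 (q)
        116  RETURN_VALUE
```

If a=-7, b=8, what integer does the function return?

-8

LOAD_CONST → push 5. Stack: [5]
LOAD_FAST a → push -7. Stack: [5, -7]
BINARY_OP + → 5 + -7 = -2. Stack: [-2]
LOAD_FAST a → push -7. Stack: [-2, -7]
LOAD_CONST → push 10. Stack: [-2, -7, 10]
BINARY_OP // → -7 // 10 = -1. Stack: [-2, -1]
BINARY_OP ^ → -2 ^ -1 = 1. Stack: [1]
STORE_FAST n → n=1. Stack: []
LOAD_FAST_LOAD_FAST a,b → push -7,8. Stack: [-7, 8]
COMPARE_OP bool(<=) → -7 vs 8 = True. Stack: [True]
POP_JUMP_IF_FALSE → pop True; no jump. Stack: []
LOAD_FAST n → push 1. Stack: [1]
LOAD_CONST → push 7. Stack: [1, 7]
BINARY_OP - → 1 - 7 = -6. Stack: [-6]
LOAD_CONST → push 2. Stack: [-6, 2]
LOAD_FAST n → push 1. Stack: [-6, 2, 1]
BINARY_OP // → 2 // 1 = 2. Stack: [-6, 2]
BINARY_OP - → -6 - 2 = -8. Stack: [-8]
STORE_FAST q → q=-8. Stack: []
LOAD_FAST_LOAD_FAST a,b → push -7,8. Stack: [-7, 8]
BINARY_OP // → -7 // 8 = -1. Stack: [-1]
STORE_FAST m → m=-1. Stack: []
LOAD_CONST → push 3. Stack: [3]
LOAD_FAST n → push 1. Stack: [3, 1]
BINARY_OP | → 3 | 1 = 3. Stack: [3]
LOAD_CONST → push 11. Stack: [3, 11]
LOAD_FAST n → push 1. Stack: [3, 11, 1]
BINARY_OP * → 11 * 1 = 11. Stack: [3, 11]
BINARY_OP * → 3 * 11 = 33. Stack: [33]
STORE_FAST m → m=33. Stack: []
LOAD_FAST q → push -8. Stack: [-8]
RETURN_VALUE → return -8.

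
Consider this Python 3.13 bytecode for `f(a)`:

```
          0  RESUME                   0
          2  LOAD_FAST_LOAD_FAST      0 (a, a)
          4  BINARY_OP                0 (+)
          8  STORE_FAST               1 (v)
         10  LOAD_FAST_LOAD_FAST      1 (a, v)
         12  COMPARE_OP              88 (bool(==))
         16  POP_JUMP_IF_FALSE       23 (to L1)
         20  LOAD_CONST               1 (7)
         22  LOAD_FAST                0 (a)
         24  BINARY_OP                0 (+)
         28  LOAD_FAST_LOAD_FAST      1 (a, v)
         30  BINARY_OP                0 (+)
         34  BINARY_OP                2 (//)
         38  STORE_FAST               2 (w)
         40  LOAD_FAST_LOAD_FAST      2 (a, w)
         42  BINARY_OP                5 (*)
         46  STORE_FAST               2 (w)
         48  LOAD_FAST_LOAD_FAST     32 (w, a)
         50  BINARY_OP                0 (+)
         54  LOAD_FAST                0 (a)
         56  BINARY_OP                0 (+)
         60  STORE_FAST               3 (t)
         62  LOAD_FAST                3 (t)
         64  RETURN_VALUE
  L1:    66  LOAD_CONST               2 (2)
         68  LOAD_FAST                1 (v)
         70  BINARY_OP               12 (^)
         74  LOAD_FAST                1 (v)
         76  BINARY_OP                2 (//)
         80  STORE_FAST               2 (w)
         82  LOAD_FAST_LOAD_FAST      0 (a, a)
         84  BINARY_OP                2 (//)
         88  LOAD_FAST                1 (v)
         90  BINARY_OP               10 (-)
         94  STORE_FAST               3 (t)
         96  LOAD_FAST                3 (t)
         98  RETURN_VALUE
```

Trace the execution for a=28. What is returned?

LOAD_FAST_LOAD_FAST a,a → push 28,28. Stack: [28, 28]
BINARY_OP + → 28 + 28 = 56. Stack: [56]
STORE_FAST v → v=56. Stack: []
LOAD_FAST_LOAD_FAST a,v → push 28,56. Stack: [28, 56]
COMPARE_OP bool(==) → 28 vs 56 = False. Stack: [False]
POP_JUMP_IF_FALSE → pop False; jump. Stack: []
LOAD_CONST → push 2. Stack: [2]
LOAD_FAST v → push 56. Stack: [2, 56]
BINARY_OP ^ → 2 ^ 56 = 58. Stack: [58]
LOAD_FAST v → push 56. Stack: [58, 56]
BINARY_OP // → 58 // 56 = 1. Stack: [1]
STORE_FAST w → w=1. Stack: []
LOAD_FAST_LOAD_FAST a,a → push 28,28. Stack: [28, 28]
BINARY_OP // → 28 // 28 = 1. Stack: [1]
LOAD_FAST v → push 56. Stack: [1, 56]
BINARY_OP - → 1 - 56 = -55. Stack: [-55]
STORE_FAST t → t=-55. Stack: []
LOAD_FAST t → push -55. Stack: [-55]
RETURN_VALUE → return -55.

-55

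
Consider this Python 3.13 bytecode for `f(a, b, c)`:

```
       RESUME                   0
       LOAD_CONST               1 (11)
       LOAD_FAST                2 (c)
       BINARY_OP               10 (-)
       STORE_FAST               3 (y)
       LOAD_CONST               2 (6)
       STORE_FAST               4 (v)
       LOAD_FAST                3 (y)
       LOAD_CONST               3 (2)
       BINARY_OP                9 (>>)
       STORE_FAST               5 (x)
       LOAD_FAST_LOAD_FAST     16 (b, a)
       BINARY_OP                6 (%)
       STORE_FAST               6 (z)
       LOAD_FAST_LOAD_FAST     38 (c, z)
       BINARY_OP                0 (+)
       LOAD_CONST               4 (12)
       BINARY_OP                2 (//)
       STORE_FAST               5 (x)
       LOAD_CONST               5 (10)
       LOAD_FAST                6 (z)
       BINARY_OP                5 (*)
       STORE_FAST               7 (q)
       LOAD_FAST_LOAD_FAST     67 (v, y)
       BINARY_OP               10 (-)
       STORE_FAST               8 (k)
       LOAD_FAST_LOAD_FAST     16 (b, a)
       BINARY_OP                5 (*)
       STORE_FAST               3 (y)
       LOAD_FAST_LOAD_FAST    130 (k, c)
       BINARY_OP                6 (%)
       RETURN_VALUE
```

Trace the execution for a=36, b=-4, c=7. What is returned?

2

LOAD_CONST → push 11. Stack: [11]
LOAD_FAST c → push 7. Stack: [11, 7]
BINARY_OP - → 11 - 7 = 4. Stack: [4]
STORE_FAST y → y=4. Stack: []
LOAD_CONST → push 6. Stack: [6]
STORE_FAST v → v=6. Stack: []
LOAD_FAST y → push 4. Stack: [4]
LOAD_CONST → push 2. Stack: [4, 2]
BINARY_OP >> → 4 >> 2 = 1. Stack: [1]
STORE_FAST x → x=1. Stack: []
LOAD_FAST_LOAD_FAST b,a → push -4,36. Stack: [-4, 36]
BINARY_OP % → -4 % 36 = 32. Stack: [32]
STORE_FAST z → z=32. Stack: []
LOAD_FAST_LOAD_FAST c,z → push 7,32. Stack: [7, 32]
BINARY_OP + → 7 + 32 = 39. Stack: [39]
LOAD_CONST → push 12. Stack: [39, 12]
BINARY_OP // → 39 // 12 = 3. Stack: [3]
STORE_FAST x → x=3. Stack: []
LOAD_CONST → push 10. Stack: [10]
LOAD_FAST z → push 32. Stack: [10, 32]
BINARY_OP * → 10 * 32 = 320. Stack: [320]
STORE_FAST q → q=320. Stack: []
LOAD_FAST_LOAD_FAST v,y → push 6,4. Stack: [6, 4]
BINARY_OP - → 6 - 4 = 2. Stack: [2]
STORE_FAST k → k=2. Stack: []
LOAD_FAST_LOAD_FAST b,a → push -4,36. Stack: [-4, 36]
BINARY_OP * → -4 * 36 = -144. Stack: [-144]
STORE_FAST y → y=-144. Stack: []
LOAD_FAST_LOAD_FAST k,c → push 2,7. Stack: [2, 7]
BINARY_OP % → 2 % 7 = 2. Stack: [2]
RETURN_VALUE → return 2.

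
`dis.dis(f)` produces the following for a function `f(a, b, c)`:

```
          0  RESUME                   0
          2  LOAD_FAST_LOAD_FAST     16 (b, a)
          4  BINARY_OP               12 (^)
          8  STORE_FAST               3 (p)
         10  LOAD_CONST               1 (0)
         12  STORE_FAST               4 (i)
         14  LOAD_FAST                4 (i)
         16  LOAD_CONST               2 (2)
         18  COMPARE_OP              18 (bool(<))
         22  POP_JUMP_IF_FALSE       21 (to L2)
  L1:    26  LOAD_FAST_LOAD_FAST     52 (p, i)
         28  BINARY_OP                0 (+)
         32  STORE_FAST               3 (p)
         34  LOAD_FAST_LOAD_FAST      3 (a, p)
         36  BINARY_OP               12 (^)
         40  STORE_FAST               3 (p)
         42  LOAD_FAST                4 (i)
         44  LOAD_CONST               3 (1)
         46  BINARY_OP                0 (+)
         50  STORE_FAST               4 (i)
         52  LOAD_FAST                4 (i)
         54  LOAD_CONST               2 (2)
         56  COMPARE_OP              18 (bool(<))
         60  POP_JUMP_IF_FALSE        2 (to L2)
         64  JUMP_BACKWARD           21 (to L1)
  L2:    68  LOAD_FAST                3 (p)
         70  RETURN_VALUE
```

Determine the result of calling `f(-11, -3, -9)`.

11

LOAD_FAST_LOAD_FAST b,a → push -3,-11. Stack: [-3, -11]
BINARY_OP ^ → -3 ^ -11 = 8. Stack: [8]
STORE_FAST p → p=8. Stack: []
LOAD_CONST → push 0. Stack: [0]
STORE_FAST i → i=0. Stack: []
LOAD_FAST i → push 0. Stack: [0]
LOAD_CONST → push 2. Stack: [0, 2]
COMPARE_OP bool(<) → 0 vs 2 = True. Stack: [True]
POP_JUMP_IF_FALSE → pop True; no jump. Stack: []
LOAD_FAST_LOAD_FAST p,i → push 8,0. Stack: [8, 0]
BINARY_OP + → 8 + 0 = 8. Stack: [8]
STORE_FAST p → p=8. Stack: []
LOAD_FAST_LOAD_FAST a,p → push -11,8. Stack: [-11, 8]
BINARY_OP ^ → -11 ^ 8 = -3. Stack: [-3]
STORE_FAST p → p=-3. Stack: []
LOAD_FAST i → push 0. Stack: [0]
LOAD_CONST → push 1. Stack: [0, 1]
BINARY_OP + → 0 + 1 = 1. Stack: [1]
STORE_FAST i → i=1. Stack: []
LOAD_FAST i → push 1. Stack: [1]
LOAD_CONST → push 2. Stack: [1, 2]
COMPARE_OP bool(<) → 1 vs 2 = True. Stack: [True]
POP_JUMP_IF_FALSE → pop True; no jump. Stack: []
LOAD_FAST_LOAD_FAST p,i → push -3,1. Stack: [-3, 1]
BINARY_OP + → -3 + 1 = -2. Stack: [-2]
STORE_FAST p → p=-2. Stack: []
LOAD_FAST_LOAD_FAST a,p → push -11,-2. Stack: [-11, -2]
BINARY_OP ^ → -11 ^ -2 = 11. Stack: [11]
STORE_FAST p → p=11. Stack: []
LOAD_FAST i → push 1. Stack: [1]
LOAD_CONST → push 1. Stack: [1, 1]
BINARY_OP + → 1 + 1 = 2. Stack: [2]
STORE_FAST i → i=2. Stack: []
LOAD_FAST i → push 2. Stack: [2]
LOAD_CONST → push 2. Stack: [2, 2]
COMPARE_OP bool(<) → 2 vs 2 = False. Stack: [False]
POP_JUMP_IF_FALSE → pop False; jump. Stack: []
LOAD_FAST p → push 11. Stack: [11]
RETURN_VALUE → return 11.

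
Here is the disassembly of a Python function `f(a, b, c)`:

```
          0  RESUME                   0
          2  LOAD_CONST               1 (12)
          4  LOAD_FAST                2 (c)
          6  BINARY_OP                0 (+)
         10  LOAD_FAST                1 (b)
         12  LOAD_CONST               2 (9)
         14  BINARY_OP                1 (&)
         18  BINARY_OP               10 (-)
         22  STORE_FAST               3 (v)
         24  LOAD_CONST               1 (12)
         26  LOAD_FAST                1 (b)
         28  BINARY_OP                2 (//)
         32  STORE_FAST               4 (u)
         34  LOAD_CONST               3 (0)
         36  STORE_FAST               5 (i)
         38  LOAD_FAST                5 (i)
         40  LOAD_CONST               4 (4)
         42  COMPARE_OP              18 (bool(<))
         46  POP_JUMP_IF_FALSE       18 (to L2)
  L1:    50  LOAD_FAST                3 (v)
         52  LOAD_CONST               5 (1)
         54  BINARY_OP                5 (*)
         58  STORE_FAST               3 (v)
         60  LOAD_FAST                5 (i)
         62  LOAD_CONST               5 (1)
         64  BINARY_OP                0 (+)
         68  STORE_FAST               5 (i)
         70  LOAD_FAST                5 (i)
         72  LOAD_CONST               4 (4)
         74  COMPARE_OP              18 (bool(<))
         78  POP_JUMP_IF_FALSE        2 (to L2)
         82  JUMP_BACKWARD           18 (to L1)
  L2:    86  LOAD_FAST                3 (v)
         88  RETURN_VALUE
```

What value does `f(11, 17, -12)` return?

LOAD_CONST → push 12. Stack: [12]
LOAD_FAST c → push -12. Stack: [12, -12]
BINARY_OP + → 12 + -12 = 0. Stack: [0]
LOAD_FAST b → push 17. Stack: [0, 17]
LOAD_CONST → push 9. Stack: [0, 17, 9]
BINARY_OP & → 17 & 9 = 1. Stack: [0, 1]
BINARY_OP - → 0 - 1 = -1. Stack: [-1]
STORE_FAST v → v=-1. Stack: []
LOAD_CONST → push 12. Stack: [12]
LOAD_FAST b → push 17. Stack: [12, 17]
BINARY_OP // → 12 // 17 = 0. Stack: [0]
STORE_FAST u → u=0. Stack: []
LOAD_CONST → push 0. Stack: [0]
STORE_FAST i → i=0. Stack: []
LOAD_FAST i → push 0. Stack: [0]
LOAD_CONST → push 4. Stack: [0, 4]
COMPARE_OP bool(<) → 0 vs 4 = True. Stack: [True]
POP_JUMP_IF_FALSE → pop True; no jump. Stack: []
LOAD_FAST v → push -1. Stack: [-1]
LOAD_CONST → push 1. Stack: [-1, 1]
BINARY_OP * → -1 * 1 = -1. Stack: [-1]
STORE_FAST v → v=-1. Stack: []
LOAD_FAST i → push 0. Stack: [0]
LOAD_CONST → push 1. Stack: [0, 1]
BINARY_OP + → 0 + 1 = 1. Stack: [1]
STORE_FAST i → i=1. Stack: []
LOAD_FAST i → push 1. Stack: [1]
LOAD_CONST → push 4. Stack: [1, 4]
COMPARE_OP bool(<) → 1 vs 4 = True. Stack: [True]
POP_JUMP_IF_FALSE → pop True; no jump. Stack: []
LOAD_FAST v → push -1. Stack: [-1]
LOAD_CONST → push 1. Stack: [-1, 1]
BINARY_OP * → -1 * 1 = -1. Stack: [-1]
STORE_FAST v → v=-1. Stack: []
LOAD_FAST i → push 1. Stack: [1]
LOAD_CONST → push 1. Stack: [1, 1]
BINARY_OP + → 1 + 1 = 2. Stack: [2]
STORE_FAST i → i=2. Stack: []
LOAD_FAST i → push 2. Stack: [2]
LOAD_CONST → push 4. Stack: [2, 4]
COMPARE_OP bool(<) → 2 vs 4 = True. Stack: [True]
POP_JUMP_IF_FALSE → pop True; no jump. Stack: []
LOAD_FAST v → push -1. Stack: [-1]
LOAD_CONST → push 1. Stack: [-1, 1]
BINARY_OP * → -1 * 1 = -1. Stack: [-1]
STORE_FAST v → v=-1. Stack: []
LOAD_FAST i → push 2. Stack: [2]
LOAD_CONST → push 1. Stack: [2, 1]
BINARY_OP + → 2 + 1 = 3. Stack: [3]
STORE_FAST i → i=3. Stack: []
LOAD_FAST i → push 3. Stack: [3]
LOAD_CONST → push 4. Stack: [3, 4]
COMPARE_OP bool(<) → 3 vs 4 = True. Stack: [True]
POP_JUMP_IF_FALSE → pop True; no jump. Stack: []
LOAD_FAST v → push -1. Stack: [-1]
LOAD_CONST → push 1. Stack: [-1, 1]
BINARY_OP * → -1 * 1 = -1. Stack: [-1]
STORE_FAST v → v=-1. Stack: []
LOAD_FAST i → push 3. Stack: [3]
LOAD_CONST → push 1. Stack: [3, 1]
BINARY_OP + → 3 + 1 = 4. Stack: [4]
STORE_FAST i → i=4. Stack: []
LOAD_FAST i → push 4. Stack: [4]
LOAD_CONST → push 4. Stack: [4, 4]
COMPARE_OP bool(<) → 4 vs 4 = False. Stack: [False]
POP_JUMP_IF_FALSE → pop False; jump. Stack: []
LOAD_FAST v → push -1. Stack: [-1]
RETURN_VALUE → return -1.

-1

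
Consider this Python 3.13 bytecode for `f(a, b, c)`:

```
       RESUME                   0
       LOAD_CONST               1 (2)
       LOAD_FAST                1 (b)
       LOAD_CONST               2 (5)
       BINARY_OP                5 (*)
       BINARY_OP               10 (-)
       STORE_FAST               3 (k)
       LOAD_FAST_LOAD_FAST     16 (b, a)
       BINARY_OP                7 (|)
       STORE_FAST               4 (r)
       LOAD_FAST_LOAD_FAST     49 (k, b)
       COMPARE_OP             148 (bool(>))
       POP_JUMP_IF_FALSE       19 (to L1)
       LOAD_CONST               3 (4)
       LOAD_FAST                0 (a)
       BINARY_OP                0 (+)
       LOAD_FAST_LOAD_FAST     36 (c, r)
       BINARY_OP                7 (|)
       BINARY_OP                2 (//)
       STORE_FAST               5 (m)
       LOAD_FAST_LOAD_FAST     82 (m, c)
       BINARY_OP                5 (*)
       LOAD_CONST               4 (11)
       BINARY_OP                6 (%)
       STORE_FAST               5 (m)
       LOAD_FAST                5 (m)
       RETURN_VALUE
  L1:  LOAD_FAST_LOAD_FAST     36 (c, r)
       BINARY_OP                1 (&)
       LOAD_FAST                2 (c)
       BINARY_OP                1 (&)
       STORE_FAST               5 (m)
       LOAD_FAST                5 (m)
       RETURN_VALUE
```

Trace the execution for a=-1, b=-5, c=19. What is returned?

9

LOAD_CONST → push 2. Stack: [2]
LOAD_FAST b → push -5. Stack: [2, -5]
LOAD_CONST → push 5. Stack: [2, -5, 5]
BINARY_OP * → -5 * 5 = -25. Stack: [2, -25]
BINARY_OP - → 2 - -25 = 27. Stack: [27]
STORE_FAST k → k=27. Stack: []
LOAD_FAST_LOAD_FAST b,a → push -5,-1. Stack: [-5, -1]
BINARY_OP | → -5 | -1 = -1. Stack: [-1]
STORE_FAST r → r=-1. Stack: []
LOAD_FAST_LOAD_FAST k,b → push 27,-5. Stack: [27, -5]
COMPARE_OP bool(>) → 27 vs -5 = True. Stack: [True]
POP_JUMP_IF_FALSE → pop True; no jump. Stack: []
LOAD_CONST → push 4. Stack: [4]
LOAD_FAST a → push -1. Stack: [4, -1]
BINARY_OP + → 4 + -1 = 3. Stack: [3]
LOAD_FAST_LOAD_FAST c,r → push 19,-1. Stack: [3, 19, -1]
BINARY_OP | → 19 | -1 = -1. Stack: [3, -1]
BINARY_OP // → 3 // -1 = -3. Stack: [-3]
STORE_FAST m → m=-3. Stack: []
LOAD_FAST_LOAD_FAST m,c → push -3,19. Stack: [-3, 19]
BINARY_OP * → -3 * 19 = -57. Stack: [-57]
LOAD_CONST → push 11. Stack: [-57, 11]
BINARY_OP % → -57 % 11 = 9. Stack: [9]
STORE_FAST m → m=9. Stack: []
LOAD_FAST m → push 9. Stack: [9]
RETURN_VALUE → return 9.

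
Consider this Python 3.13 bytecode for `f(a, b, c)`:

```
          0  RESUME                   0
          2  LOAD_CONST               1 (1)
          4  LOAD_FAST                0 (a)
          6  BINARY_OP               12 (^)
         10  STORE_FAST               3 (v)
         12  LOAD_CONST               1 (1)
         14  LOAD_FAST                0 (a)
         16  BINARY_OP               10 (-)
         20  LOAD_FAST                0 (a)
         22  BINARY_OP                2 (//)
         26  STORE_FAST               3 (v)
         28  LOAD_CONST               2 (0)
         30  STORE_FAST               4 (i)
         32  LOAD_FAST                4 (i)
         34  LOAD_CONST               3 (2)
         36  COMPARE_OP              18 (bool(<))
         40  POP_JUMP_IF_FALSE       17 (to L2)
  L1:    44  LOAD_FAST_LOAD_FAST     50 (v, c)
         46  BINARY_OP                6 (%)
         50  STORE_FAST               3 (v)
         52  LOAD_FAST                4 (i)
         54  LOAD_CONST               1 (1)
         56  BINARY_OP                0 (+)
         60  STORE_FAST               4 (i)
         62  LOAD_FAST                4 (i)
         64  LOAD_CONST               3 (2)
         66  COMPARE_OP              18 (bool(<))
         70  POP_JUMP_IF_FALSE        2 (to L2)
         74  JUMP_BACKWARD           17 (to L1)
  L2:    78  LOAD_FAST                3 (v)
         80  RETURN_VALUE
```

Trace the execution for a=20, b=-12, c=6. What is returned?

LOAD_CONST → push 1. Stack: [1]
LOAD_FAST a → push 20. Stack: [1, 20]
BINARY_OP ^ → 1 ^ 20 = 21. Stack: [21]
STORE_FAST v → v=21. Stack: []
LOAD_CONST → push 1. Stack: [1]
LOAD_FAST a → push 20. Stack: [1, 20]
BINARY_OP - → 1 - 20 = -19. Stack: [-19]
LOAD_FAST a → push 20. Stack: [-19, 20]
BINARY_OP // → -19 // 20 = -1. Stack: [-1]
STORE_FAST v → v=-1. Stack: []
LOAD_CONST → push 0. Stack: [0]
STORE_FAST i → i=0. Stack: []
LOAD_FAST i → push 0. Stack: [0]
LOAD_CONST → push 2. Stack: [0, 2]
COMPARE_OP bool(<) → 0 vs 2 = True. Stack: [True]
POP_JUMP_IF_FALSE → pop True; no jump. Stack: []
LOAD_FAST_LOAD_FAST v,c → push -1,6. Stack: [-1, 6]
BINARY_OP % → -1 % 6 = 5. Stack: [5]
STORE_FAST v → v=5. Stack: []
LOAD_FAST i → push 0. Stack: [0]
LOAD_CONST → push 1. Stack: [0, 1]
BINARY_OP + → 0 + 1 = 1. Stack: [1]
STORE_FAST i → i=1. Stack: []
LOAD_FAST i → push 1. Stack: [1]
LOAD_CONST → push 2. Stack: [1, 2]
COMPARE_OP bool(<) → 1 vs 2 = True. Stack: [True]
POP_JUMP_IF_FALSE → pop True; no jump. Stack: []
LOAD_FAST_LOAD_FAST v,c → push 5,6. Stack: [5, 6]
BINARY_OP % → 5 % 6 = 5. Stack: [5]
STORE_FAST v → v=5. Stack: []
LOAD_FAST i → push 1. Stack: [1]
LOAD_CONST → push 1. Stack: [1, 1]
BINARY_OP + → 1 + 1 = 2. Stack: [2]
STORE_FAST i → i=2. Stack: []
LOAD_FAST i → push 2. Stack: [2]
LOAD_CONST → push 2. Stack: [2, 2]
COMPARE_OP bool(<) → 2 vs 2 = False. Stack: [False]
POP_JUMP_IF_FALSE → pop False; jump. Stack: []
LOAD_FAST v → push 5. Stack: [5]
RETURN_VALUE → return 5.

5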